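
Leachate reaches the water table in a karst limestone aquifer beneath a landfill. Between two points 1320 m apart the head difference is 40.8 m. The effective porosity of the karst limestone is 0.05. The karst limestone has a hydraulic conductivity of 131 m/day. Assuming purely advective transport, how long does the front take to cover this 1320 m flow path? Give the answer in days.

Hydraulic gradient i = Δh / L = 40.8 / 1320 = 0.03091.
Darcy flux q = K · i = 131.0 × 0.03091 = 4.049 m/day.
Seepage velocity v = q / n_e = 4.049 / 0.05 = 80.98 m/day.
Travel time t = L / v = 1320 / 80.98 = 16.30 days.

16.3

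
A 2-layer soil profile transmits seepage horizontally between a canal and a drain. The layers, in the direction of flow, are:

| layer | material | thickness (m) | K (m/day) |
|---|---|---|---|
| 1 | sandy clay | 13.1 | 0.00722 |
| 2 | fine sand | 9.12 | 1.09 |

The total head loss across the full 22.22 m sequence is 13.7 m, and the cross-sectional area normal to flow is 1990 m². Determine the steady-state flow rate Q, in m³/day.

Flow is perpendicular to layering, so the layers act in series and the equivalent K is the thickness-weighted harmonic mean.
Total thickness L = 13.1 + 9.12 = 22.22 m.
Σ(b_i/K_i) = 13.1/0.00722 + 9.12/1.09 = 1823 d.
K_eq = L / Σ(b_i/K_i) = 22.22 / 1823 = 0.01219 m/day.
Q = K_eq · A · (Δh/L) = 0.01219 × 1990 × (13.7/22.22) = 14.96 m³/day.

15.0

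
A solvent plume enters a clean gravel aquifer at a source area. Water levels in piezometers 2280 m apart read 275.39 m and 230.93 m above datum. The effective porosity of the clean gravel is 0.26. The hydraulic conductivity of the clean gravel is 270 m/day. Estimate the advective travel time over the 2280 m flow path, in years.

0.308

Hydraulic gradient i = (275.39 − 230.93) / 2280 = 44.46 / 2280 = 0.01950.
Darcy flux q = K · i = 270.0 × 0.01950 = 5.265 m/day.
Seepage velocity v = q / n_e = 5.265 / 0.26 = 20.25 m/day.
Travel time t = L / v = 2280 / 20.25 = 112.6 days = 0.3083 years.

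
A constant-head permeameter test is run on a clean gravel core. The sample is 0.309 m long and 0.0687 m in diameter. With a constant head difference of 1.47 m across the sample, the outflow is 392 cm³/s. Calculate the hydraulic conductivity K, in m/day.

1920

Cross-sectional area A = π·(d/2)² = π × (0.0687/2)² = 0.003707 m².
Convert discharge: 392 cm³/s = 0.0003920 m³/s.
Darcy's law rearranged: K = Q·L / (A·Δh) = 0.0003920 × 0.309 / (0.003707 × 1.47) = 0.02223 m/s = 1921 m/day.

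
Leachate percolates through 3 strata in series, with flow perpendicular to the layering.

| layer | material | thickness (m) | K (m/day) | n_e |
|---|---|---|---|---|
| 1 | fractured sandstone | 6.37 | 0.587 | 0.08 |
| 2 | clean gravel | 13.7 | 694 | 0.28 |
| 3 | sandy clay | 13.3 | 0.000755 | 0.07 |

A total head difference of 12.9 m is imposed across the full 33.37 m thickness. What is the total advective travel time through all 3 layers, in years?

With flow normal to the layers, continuity requires the same specific discharge q through every layer.
Σ(b_i/K_i) = 6.37/0.587 + 13.7/694 + 13.3/0.000755 = 17627 d.
q = Δh / Σ(b_i/K_i) = 12.9 / 17627 = 0.0007318 m/day.
In each layer the seepage velocity is v_i = q/n_i, so the layer transit time is t_i = b_i·n_i / q:
  layer 1 (fractured sandstone): t_1 = 6.37 × 0.08 / 0.0007318 = 696.3 d
  layer 2 (clean gravel): t_2 = 13.7 × 0.28 / 0.0007318 = 5242 d
  layer 3 (sandy clay): t_3 = 13.3 × 0.07 / 0.0007318 = 1272 d
Total t = Σ t_i = 7210 days = 19.74 years.

19.7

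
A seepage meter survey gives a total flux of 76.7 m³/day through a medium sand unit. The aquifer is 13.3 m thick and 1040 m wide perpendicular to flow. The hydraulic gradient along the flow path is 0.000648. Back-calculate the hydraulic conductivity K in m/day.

8.56

Cross-sectional area A = 1040 × 13.3 = 13832 m².
Hydraulic gradient i = 0.000648.
From Q = K·A·i, K = Q / (A·i) = 76.7 / (13832 × 0.0006480) = 8.557 m/day.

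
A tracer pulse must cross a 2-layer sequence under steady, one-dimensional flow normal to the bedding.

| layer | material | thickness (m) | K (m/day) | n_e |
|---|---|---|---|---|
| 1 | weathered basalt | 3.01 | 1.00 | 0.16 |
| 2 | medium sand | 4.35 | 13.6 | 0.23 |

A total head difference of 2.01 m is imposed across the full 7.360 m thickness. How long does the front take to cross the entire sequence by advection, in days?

2.46

With flow normal to the layers, continuity requires the same specific discharge q through every layer.
Σ(b_i/K_i) = 3.01/1.00 + 4.35/13.6 = 3.330 d.
q = Δh / Σ(b_i/K_i) = 2.01 / 3.330 = 0.6036 m/day.
In each layer the seepage velocity is v_i = q/n_i, so the layer transit time is t_i = b_i·n_i / q:
  layer 1 (weathered basalt): t_1 = 3.01 × 0.16 / 0.6036 = 0.7978 d
  layer 2 (medium sand): t_2 = 4.35 × 0.23 / 0.6036 = 1.657 d
Total t = Σ t_i = 2.455 days.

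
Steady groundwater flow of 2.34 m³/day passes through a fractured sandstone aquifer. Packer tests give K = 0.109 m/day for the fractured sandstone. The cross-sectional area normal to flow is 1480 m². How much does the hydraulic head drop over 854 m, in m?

From Q = K·A·i, i = Q / (K·A) = 2.34 / (0.1090 × 1480) = 0.01451.
Head loss Δh = i · L = 0.01451 × 854 = 12.39 m.

12.4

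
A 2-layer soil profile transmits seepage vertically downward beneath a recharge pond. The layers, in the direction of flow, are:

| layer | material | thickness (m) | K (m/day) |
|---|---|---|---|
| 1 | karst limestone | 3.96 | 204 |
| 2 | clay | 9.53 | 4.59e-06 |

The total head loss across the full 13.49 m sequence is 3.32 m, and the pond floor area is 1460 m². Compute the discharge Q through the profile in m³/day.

0.00233

Flow is perpendicular to layering, so the layers act in series and the equivalent K is the thickness-weighted harmonic mean.
Total thickness L = 3.96 + 9.53 = 13.49 m.
Σ(b_i/K_i) = 3.96/204 + 9.53/4.59e-06 = 2.076e+06 d.
K_eq = L / Σ(b_i/K_i) = 13.49 / 2.076e+06 = 6.497e-06 m/day.
Q = K_eq · A · (Δh/L) = 6.497e-06 × 1460 × (3.32/13.49) = 0.002335 m³/day.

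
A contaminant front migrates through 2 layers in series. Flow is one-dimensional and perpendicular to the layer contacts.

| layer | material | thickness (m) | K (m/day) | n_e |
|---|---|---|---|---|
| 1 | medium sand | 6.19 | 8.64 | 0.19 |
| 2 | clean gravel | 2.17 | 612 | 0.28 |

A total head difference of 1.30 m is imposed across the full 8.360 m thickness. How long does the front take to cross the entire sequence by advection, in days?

0.988

With flow normal to the layers, continuity requires the same specific discharge q through every layer.
Σ(b_i/K_i) = 6.19/8.64 + 2.17/612 = 0.7200 d.
q = Δh / Σ(b_i/K_i) = 1.30 / 0.7200 = 1.806 m/day.
In each layer the seepage velocity is v_i = q/n_i, so the layer transit time is t_i = b_i·n_i / q:
  layer 1 (medium sand): t_1 = 6.19 × 0.19 / 1.806 = 0.6514 d
  layer 2 (clean gravel): t_2 = 2.17 × 0.28 / 1.806 = 0.3365 d
Total t = Σ t_i = 0.9879 days.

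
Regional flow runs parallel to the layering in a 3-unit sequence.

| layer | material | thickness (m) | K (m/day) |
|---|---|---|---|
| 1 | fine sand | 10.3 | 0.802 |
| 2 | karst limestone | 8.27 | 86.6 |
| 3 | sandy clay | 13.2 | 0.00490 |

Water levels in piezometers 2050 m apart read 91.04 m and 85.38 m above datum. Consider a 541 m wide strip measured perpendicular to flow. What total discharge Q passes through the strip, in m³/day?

1080

Flow is parallel to layering, so each bed carries its own Darcy discharge and the transmissivities add.
Σ(K_i·b_i) = 0.802×10.3 + 86.6×8.27 + 0.00490×13.2 = 724.5 m²/day.
Hydraulic gradient i = (91.04 − 85.38) / 2050 = 5.66 / 2050 = 0.002761.
Q = Σ(K_i·b_i) · W · i = 724.5 × 541 × 0.002761 = 1082 m³/day.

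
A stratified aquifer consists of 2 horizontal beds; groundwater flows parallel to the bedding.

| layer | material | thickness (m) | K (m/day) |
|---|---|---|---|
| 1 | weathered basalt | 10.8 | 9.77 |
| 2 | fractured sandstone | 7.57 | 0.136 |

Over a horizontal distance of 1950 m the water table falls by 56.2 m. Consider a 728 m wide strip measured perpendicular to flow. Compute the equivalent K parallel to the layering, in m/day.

5.80

Flow is parallel to layering, so each bed carries its own Darcy discharge and the transmissivities add.
Σ(K_i·b_i) = 9.77×10.8 + 0.136×7.57 = 106.5 m²/day.
Total thickness b = 18.37 m, so K_eq = Σ(K_i·b_i)/b = 5.800 m/day.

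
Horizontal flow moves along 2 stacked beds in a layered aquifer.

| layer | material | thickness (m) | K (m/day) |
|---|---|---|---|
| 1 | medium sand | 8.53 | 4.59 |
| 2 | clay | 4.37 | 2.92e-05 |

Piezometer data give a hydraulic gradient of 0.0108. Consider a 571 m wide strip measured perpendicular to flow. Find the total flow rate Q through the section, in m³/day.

Flow is parallel to layering, so each bed carries its own Darcy discharge and the transmissivities add.
Σ(K_i·b_i) = 4.59×8.53 + 2.92e-05×4.37 = 39.15 m²/day.
Hydraulic gradient i = 0.0108.
Q = Σ(K_i·b_i) · W · i = 39.15 × 571 × 0.01080 = 241.4 m³/day.

241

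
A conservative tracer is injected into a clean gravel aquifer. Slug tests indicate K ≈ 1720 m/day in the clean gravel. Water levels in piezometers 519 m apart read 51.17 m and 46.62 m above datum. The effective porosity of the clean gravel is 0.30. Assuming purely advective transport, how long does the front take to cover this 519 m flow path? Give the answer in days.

Hydraulic gradient i = (51.17 − 46.62) / 519 = 4.55 / 519 = 0.008767.
Darcy flux q = K · i = 1720 × 0.008767 = 15.08 m/day.
Seepage velocity v = q / n_e = 15.08 / 0.30 = 50.26 m/day.
Travel time t = L / v = 519 / 50.26 = 10.33 days.

10.3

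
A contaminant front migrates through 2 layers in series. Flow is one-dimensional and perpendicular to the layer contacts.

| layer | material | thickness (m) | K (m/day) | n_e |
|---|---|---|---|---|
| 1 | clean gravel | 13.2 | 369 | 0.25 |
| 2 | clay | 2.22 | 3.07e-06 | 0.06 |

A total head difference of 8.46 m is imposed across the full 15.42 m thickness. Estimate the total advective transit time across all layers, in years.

With flow normal to the layers, continuity requires the same specific discharge q through every layer.
Σ(b_i/K_i) = 13.2/369 + 2.22/3.07e-06 = 7.231e+05 d.
q = Δh / Σ(b_i/K_i) = 8.46 / 7.231e+05 = 1.170e-05 m/day.
In each layer the seepage velocity is v_i = q/n_i, so the layer transit time is t_i = b_i·n_i / q:
  layer 1 (clean gravel): t_1 = 13.2 × 0.25 / 1.170e-05 = 2.821e+05 d
  layer 2 (clay): t_2 = 2.22 × 0.06 / 1.170e-05 = 11385 d
Total t = Σ t_i = 2.935e+05 days = 803.4 years.

803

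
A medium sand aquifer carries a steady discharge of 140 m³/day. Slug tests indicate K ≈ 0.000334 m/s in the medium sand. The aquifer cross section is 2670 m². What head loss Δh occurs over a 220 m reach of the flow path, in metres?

0.400

Convert K: 0.000334 m/s × 86400 = 28.86 m/day.
From Q = K·A·i, i = Q / (K·A) = 140 / (28.86 × 2670) = 0.001817.
Head loss Δh = i · L = 0.001817 × 220 = 0.3997 m.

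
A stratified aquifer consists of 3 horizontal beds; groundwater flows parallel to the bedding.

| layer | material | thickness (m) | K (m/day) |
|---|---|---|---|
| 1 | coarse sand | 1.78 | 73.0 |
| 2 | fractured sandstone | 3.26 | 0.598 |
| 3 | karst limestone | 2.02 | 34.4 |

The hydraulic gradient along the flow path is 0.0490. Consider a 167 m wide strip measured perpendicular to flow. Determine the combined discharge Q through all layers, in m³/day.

1650

Flow is parallel to layering, so each bed carries its own Darcy discharge and the transmissivities add.
Σ(K_i·b_i) = 73.0×1.78 + 0.598×3.26 + 34.4×2.02 = 201.4 m²/day.
Hydraulic gradient i = 0.0490.
Q = Σ(K_i·b_i) · W · i = 201.4 × 167 × 0.04900 = 1648 m³/day.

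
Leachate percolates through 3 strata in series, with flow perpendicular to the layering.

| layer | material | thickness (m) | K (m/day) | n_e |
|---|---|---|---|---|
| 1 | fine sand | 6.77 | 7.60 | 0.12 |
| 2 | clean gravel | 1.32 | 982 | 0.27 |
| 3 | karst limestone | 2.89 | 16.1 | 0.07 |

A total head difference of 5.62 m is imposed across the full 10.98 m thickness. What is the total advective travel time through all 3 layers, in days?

0.261

With flow normal to the layers, continuity requires the same specific discharge q through every layer.
Σ(b_i/K_i) = 6.77/7.60 + 1.32/982 + 2.89/16.1 = 1.072 d.
q = Δh / Σ(b_i/K_i) = 5.62 / 1.072 = 5.244 m/day.
In each layer the seepage velocity is v_i = q/n_i, so the layer transit time is t_i = b_i·n_i / q:
  layer 1 (fine sand): t_1 = 6.77 × 0.12 / 5.244 = 0.1549 d
  layer 2 (clean gravel): t_2 = 1.32 × 0.27 / 5.244 = 0.06796 d
  layer 3 (karst limestone): t_3 = 2.89 × 0.07 / 5.244 = 0.03858 d
Total t = Σ t_i = 0.2614 days.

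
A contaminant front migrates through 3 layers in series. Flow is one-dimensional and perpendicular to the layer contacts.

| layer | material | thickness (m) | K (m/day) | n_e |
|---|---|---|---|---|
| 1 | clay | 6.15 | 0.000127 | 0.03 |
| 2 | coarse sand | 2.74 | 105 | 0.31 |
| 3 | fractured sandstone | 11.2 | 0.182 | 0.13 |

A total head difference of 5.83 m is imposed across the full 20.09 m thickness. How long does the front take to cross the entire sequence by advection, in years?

56.7

With flow normal to the layers, continuity requires the same specific discharge q through every layer.
Σ(b_i/K_i) = 6.15/0.000127 + 2.74/105 + 11.2/0.182 = 48487 d.
q = Δh / Σ(b_i/K_i) = 5.83 / 48487 = 0.0001202 m/day.
In each layer the seepage velocity is v_i = q/n_i, so the layer transit time is t_i = b_i·n_i / q:
  layer 1 (clay): t_1 = 6.15 × 0.03 / 0.0001202 = 1534 d
  layer 2 (coarse sand): t_2 = 2.74 × 0.31 / 0.0001202 = 7064 d
  layer 3 (fractured sandstone): t_3 = 11.2 × 0.13 / 0.0001202 = 12109 d
Total t = Σ t_i = 20708 days = 56.70 years.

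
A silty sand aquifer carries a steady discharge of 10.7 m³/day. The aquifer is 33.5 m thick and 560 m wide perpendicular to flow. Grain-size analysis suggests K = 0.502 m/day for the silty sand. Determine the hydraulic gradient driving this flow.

0.00114

Cross-sectional area A = 560 × 33.5 = 18760 m².
From Q = K·A·i, i = Q / (K·A) = 10.7 / (0.5020 × 18760) = 0.001136.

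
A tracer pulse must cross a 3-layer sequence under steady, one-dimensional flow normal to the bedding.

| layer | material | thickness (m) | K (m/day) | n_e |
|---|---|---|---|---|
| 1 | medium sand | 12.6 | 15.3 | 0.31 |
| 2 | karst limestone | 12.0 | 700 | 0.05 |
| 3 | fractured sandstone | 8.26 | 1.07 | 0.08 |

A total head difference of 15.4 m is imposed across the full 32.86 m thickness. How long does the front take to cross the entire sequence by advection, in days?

With flow normal to the layers, continuity requires the same specific discharge q through every layer.
Σ(b_i/K_i) = 12.6/15.3 + 12.0/700 + 8.26/1.07 = 8.560 d.
q = Δh / Σ(b_i/K_i) = 15.4 / 8.560 = 1.799 m/day.
In each layer the seepage velocity is v_i = q/n_i, so the layer transit time is t_i = b_i·n_i / q:
  layer 1 (medium sand): t_1 = 12.6 × 0.31 / 1.799 = 2.171 d
  layer 2 (karst limestone): t_2 = 12.0 × 0.05 / 1.799 = 0.3335 d
  layer 3 (fractured sandstone): t_3 = 8.26 × 0.08 / 1.799 = 0.3673 d
Total t = Σ t_i = 2.872 days.

2.87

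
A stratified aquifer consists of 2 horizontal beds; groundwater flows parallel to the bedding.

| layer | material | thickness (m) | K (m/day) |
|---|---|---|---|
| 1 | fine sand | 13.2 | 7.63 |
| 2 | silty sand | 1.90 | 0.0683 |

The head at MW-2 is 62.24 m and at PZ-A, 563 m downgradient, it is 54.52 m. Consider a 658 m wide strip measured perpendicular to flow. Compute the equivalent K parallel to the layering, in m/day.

6.68

Flow is parallel to layering, so each bed carries its own Darcy discharge and the transmissivities add.
Σ(K_i·b_i) = 7.63×13.2 + 0.0683×1.90 = 100.8 m²/day.
Total thickness b = 15.10 m, so K_eq = Σ(K_i·b_i)/b = 6.679 m/day.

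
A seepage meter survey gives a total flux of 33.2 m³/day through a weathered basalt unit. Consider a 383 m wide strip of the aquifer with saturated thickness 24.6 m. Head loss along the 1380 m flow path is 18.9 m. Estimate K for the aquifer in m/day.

0.257

Cross-sectional area A = 383 × 24.6 = 9422 m².
Hydraulic gradient i = Δh / L = 18.9 / 1380 = 0.01370.
From Q = K·A·i, K = Q / (A·i) = 33.2 / (9422 × 0.01370) = 0.2573 m/day.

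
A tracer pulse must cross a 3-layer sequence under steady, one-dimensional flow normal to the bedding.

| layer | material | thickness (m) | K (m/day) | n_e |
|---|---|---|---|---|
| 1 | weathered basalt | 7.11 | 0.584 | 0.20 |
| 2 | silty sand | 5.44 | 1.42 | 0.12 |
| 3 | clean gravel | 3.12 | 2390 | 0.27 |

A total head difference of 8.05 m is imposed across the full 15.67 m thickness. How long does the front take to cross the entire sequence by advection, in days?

With flow normal to the layers, continuity requires the same specific discharge q through every layer.
Σ(b_i/K_i) = 7.11/0.584 + 5.44/1.42 + 3.12/2390 = 16.01 d.
q = Δh / Σ(b_i/K_i) = 8.05 / 16.01 = 0.5029 m/day.
In each layer the seepage velocity is v_i = q/n_i, so the layer transit time is t_i = b_i·n_i / q:
  layer 1 (weathered basalt): t_1 = 7.11 × 0.20 / 0.5029 = 2.828 d
  layer 2 (silty sand): t_2 = 5.44 × 0.12 / 0.5029 = 1.298 d
  layer 3 (clean gravel): t_3 = 3.12 × 0.27 / 0.5029 = 1.675 d
Total t = Σ t_i = 5.801 days.

5.80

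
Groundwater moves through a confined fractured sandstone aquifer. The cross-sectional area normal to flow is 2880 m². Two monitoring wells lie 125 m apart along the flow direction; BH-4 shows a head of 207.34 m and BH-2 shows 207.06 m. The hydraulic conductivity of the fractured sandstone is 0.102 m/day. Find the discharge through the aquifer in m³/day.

0.658

Hydraulic gradient i = (207.34 − 207.06) / 125 = 0.28 / 125 = 0.002240.
Darcy's law: Q = K · A · i = 0.1020 × 2880 × 0.002240 = 0.6580 m³/day.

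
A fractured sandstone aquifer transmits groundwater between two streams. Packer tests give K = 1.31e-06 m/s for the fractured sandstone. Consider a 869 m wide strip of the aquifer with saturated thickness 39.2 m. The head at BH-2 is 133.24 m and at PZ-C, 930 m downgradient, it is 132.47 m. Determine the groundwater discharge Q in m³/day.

3.19

Convert K: 1.31e-06 m/s × 86400 = 0.1132 m/day.
Cross-sectional area A = 869 × 39.2 = 34065 m².
Hydraulic gradient i = (133.24 − 132.47) / 930 = 0.77 / 930 = 0.0008280.
Darcy's law: Q = K · A · i = 0.1132 × 34065 × 0.0008280 = 3.192 m³/day.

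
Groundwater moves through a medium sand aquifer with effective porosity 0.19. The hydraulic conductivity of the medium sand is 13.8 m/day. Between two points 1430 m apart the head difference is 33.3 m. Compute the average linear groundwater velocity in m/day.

Hydraulic gradient i = Δh / L = 33.3 / 1430 = 0.02329.
Darcy flux q = K · i = 13.80 × 0.02329 = 0.3214 m/day.
Seepage velocity v = q / n_e = 0.3214 / 0.19 = 1.691 m/day.

1.69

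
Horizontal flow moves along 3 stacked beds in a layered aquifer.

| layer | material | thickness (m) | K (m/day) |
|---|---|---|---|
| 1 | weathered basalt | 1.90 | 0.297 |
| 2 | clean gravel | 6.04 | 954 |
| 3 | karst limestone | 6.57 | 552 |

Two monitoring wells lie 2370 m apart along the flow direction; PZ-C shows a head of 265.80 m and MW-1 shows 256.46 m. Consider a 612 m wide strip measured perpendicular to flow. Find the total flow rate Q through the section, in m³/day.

Flow is parallel to layering, so each bed carries its own Darcy discharge and the transmissivities add.
Σ(K_i·b_i) = 0.297×1.90 + 954×6.04 + 552×6.57 = 9389 m²/day.
Hydraulic gradient i = (265.80 − 256.46) / 2370 = 9.34 / 2370 = 0.003941.
Q = Σ(K_i·b_i) · W · i = 9389 × 612 × 0.003941 = 22646 m³/day.

22600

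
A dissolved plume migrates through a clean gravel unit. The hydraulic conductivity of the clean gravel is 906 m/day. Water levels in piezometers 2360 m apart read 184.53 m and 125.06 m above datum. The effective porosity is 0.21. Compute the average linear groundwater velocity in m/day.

109

Hydraulic gradient i = (184.53 − 125.06) / 2360 = 59.47 / 2360 = 0.02520.
Darcy flux q = K · i = 906.0 × 0.02520 = 22.83 m/day.
Seepage velocity v = q / n_e = 22.83 / 0.21 = 108.7 m/day.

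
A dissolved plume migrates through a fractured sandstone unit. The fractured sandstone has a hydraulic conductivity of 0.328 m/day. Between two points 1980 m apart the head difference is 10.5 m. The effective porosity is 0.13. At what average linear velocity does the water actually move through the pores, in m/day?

Hydraulic gradient i = Δh / L = 10.5 / 1980 = 0.005303.
Darcy flux q = K · i = 0.3280 × 0.005303 = 0.001739 m/day.
Seepage velocity v = q / n_e = 0.001739 / 0.13 = 0.01338 m/day.

0.0134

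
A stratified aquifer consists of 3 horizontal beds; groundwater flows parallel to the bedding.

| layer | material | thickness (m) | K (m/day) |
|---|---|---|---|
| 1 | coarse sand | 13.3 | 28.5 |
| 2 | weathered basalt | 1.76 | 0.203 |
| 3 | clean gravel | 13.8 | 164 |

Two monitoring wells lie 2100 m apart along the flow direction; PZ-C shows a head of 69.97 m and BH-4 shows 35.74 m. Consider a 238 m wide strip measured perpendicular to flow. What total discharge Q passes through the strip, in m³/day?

10300

Flow is parallel to layering, so each bed carries its own Darcy discharge and the transmissivities add.
Σ(K_i·b_i) = 28.5×13.3 + 0.203×1.76 + 164×13.8 = 2643 m²/day.
Hydraulic gradient i = (69.97 − 35.74) / 2100 = 34.23 / 2100 = 0.01630.
Q = Σ(K_i·b_i) · W · i = 2643 × 238 × 0.01630 = 10252 m³/day.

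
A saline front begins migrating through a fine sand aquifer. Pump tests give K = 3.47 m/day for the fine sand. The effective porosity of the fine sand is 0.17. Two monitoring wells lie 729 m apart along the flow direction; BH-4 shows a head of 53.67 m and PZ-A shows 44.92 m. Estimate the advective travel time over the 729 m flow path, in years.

8.15

Hydraulic gradient i = (53.67 − 44.92) / 729 = 8.75 / 729 = 0.01200.
Darcy flux q = K · i = 3.470 × 0.01200 = 0.04165 m/day.
Seepage velocity v = q / n_e = 0.04165 / 0.17 = 0.2450 m/day.
Travel time t = L / v = 729 / 0.2450 = 2976 days = 8.147 years.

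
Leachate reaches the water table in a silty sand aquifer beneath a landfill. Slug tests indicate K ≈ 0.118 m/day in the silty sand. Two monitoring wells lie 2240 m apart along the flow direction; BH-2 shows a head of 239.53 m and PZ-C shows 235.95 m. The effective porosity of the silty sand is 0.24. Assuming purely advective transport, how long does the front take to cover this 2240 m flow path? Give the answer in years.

7800

Hydraulic gradient i = (239.53 − 235.95) / 2240 = 3.58 / 2240 = 0.001598.
Darcy flux q = K · i = 0.1180 × 0.001598 = 0.0001886 m/day.
Seepage velocity v = q / n_e = 0.0001886 / 0.24 = 0.0007858 m/day.
Travel time t = L / v = 2240 / 0.0007858 = 2.851e+06 days = 7805 years.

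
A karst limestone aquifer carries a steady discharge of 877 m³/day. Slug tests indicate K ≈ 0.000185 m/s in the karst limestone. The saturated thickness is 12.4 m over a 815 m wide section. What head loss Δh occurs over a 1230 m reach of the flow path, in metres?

6.68

Convert K: 0.000185 m/s × 86400 = 15.98 m/day.
Cross-sectional area A = 815 × 12.4 = 10106 m².
From Q = K·A·i, i = Q / (K·A) = 877 / (15.98 × 10106) = 0.005429.
Head loss Δh = i · L = 0.005429 × 1230 = 6.678 m.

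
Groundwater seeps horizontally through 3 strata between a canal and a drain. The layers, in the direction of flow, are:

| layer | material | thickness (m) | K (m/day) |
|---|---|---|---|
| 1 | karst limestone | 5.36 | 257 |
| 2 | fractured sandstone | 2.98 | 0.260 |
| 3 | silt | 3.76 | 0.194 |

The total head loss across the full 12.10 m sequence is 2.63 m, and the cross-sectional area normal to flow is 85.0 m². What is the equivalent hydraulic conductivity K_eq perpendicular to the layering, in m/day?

0.392

Flow is perpendicular to layering, so the layers act in series and the equivalent K is the thickness-weighted harmonic mean.
Total thickness L = 5.36 + 2.98 + 3.76 = 12.10 m.
Σ(b_i/K_i) = 5.36/257 + 2.98/0.260 + 3.76/0.194 = 30.86 d.
K_eq = L / Σ(b_i/K_i) = 12.10 / 30.86 = 0.3920 m/day.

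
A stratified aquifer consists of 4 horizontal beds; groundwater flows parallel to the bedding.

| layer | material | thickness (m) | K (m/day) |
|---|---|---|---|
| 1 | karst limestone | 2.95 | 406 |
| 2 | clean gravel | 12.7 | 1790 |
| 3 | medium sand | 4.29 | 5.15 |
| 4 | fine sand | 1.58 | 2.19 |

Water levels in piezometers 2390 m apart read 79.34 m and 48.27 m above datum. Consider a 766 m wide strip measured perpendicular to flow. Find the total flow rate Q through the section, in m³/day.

Flow is parallel to layering, so each bed carries its own Darcy discharge and the transmissivities add.
Σ(K_i·b_i) = 406×2.95 + 1790×12.7 + 5.15×4.29 + 2.19×1.58 = 23956 m²/day.
Hydraulic gradient i = (79.34 − 48.27) / 2390 = 31.07 / 2390 = 0.01300.
Q = Σ(K_i·b_i) · W · i = 23956 × 766 × 0.01300 = 2.386e+05 m³/day.

239000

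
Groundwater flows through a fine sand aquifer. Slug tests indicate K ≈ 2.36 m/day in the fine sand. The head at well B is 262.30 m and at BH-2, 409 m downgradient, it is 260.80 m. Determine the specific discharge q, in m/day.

0.00866

Hydraulic gradient i = (262.30 − 260.80) / 409 = 1.5 / 409 = 0.003667.
Specific discharge q = K · i = 2.360 × 0.003667 = 0.008655 m/day.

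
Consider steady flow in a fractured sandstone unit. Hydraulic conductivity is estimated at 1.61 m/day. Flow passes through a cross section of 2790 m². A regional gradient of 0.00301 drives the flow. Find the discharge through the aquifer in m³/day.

13.5

Hydraulic gradient i = 0.00301.
Darcy's law: Q = K · A · i = 1.610 × 2790 × 0.003010 = 13.52 m³/day.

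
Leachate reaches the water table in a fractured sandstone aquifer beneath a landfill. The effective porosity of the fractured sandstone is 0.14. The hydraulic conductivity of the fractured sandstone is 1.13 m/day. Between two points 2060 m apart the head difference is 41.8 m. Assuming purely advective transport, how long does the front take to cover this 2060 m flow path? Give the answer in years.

Hydraulic gradient i = Δh / L = 41.8 / 2060 = 0.02029.
Darcy flux q = K · i = 1.130 × 0.02029 = 0.02293 m/day.
Seepage velocity v = q / n_e = 0.02293 / 0.14 = 0.1638 m/day.
Travel time t = L / v = 2060 / 0.1638 = 12578 days = 34.44 years.

34.4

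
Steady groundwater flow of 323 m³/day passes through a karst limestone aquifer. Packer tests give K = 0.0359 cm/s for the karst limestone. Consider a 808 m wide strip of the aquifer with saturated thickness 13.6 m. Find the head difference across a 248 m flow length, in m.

0.235

Convert K: 0.0359 cm/s × 864 = 31.02 m/day.
Cross-sectional area A = 808 × 13.6 = 10989 m².
From Q = K·A·i, i = Q / (K·A) = 323 / (31.02 × 10989) = 0.0009476.
Head loss Δh = i · L = 0.0009476 × 248 = 0.2350 m.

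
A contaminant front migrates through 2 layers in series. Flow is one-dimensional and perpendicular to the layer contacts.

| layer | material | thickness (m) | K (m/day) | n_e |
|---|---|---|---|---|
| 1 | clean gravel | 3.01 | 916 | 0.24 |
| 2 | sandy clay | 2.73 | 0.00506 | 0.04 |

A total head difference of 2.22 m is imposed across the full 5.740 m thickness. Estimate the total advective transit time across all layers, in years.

With flow normal to the layers, continuity requires the same specific discharge q through every layer.
Σ(b_i/K_i) = 3.01/916 + 2.73/0.00506 = 539.5 d.
q = Δh / Σ(b_i/K_i) = 2.22 / 539.5 = 0.004115 m/day.
In each layer the seepage velocity is v_i = q/n_i, so the layer transit time is t_i = b_i·n_i / q:
  layer 1 (clean gravel): t_1 = 3.01 × 0.24 / 0.004115 = 175.6 d
  layer 2 (sandy clay): t_2 = 2.73 × 0.04 / 0.004115 = 26.54 d
Total t = Σ t_i = 202.1 days = 0.5533 years.

0.553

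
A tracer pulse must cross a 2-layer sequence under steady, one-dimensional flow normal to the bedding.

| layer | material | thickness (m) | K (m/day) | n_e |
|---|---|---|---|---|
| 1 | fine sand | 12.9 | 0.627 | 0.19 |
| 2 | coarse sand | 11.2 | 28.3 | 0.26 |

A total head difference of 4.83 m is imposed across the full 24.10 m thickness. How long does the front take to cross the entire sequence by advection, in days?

With flow normal to the layers, continuity requires the same specific discharge q through every layer.
Σ(b_i/K_i) = 12.9/0.627 + 11.2/28.3 = 20.97 d.
q = Δh / Σ(b_i/K_i) = 4.83 / 20.97 = 0.2303 m/day.
In each layer the seepage velocity is v_i = q/n_i, so the layer transit time is t_i = b_i·n_i / q:
  layer 1 (fine sand): t_1 = 12.9 × 0.19 / 0.2303 = 10.64 d
  layer 2 (coarse sand): t_2 = 11.2 × 0.26 / 0.2303 = 12.64 d
Total t = Σ t_i = 23.28 days.

23.3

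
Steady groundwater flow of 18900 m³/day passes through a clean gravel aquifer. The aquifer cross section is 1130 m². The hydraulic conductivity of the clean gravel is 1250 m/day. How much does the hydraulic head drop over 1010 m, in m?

From Q = K·A·i, i = Q / (K·A) = 18900 / (1250 × 1130) = 0.01338.
Head loss Δh = i · L = 0.01338 × 1010 = 13.51 m.

13.5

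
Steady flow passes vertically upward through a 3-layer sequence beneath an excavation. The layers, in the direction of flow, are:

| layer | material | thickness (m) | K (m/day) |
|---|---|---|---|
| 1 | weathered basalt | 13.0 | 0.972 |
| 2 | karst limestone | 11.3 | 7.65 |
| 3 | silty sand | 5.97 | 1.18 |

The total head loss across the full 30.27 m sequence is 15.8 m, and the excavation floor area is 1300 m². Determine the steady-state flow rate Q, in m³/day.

1030

Flow is perpendicular to layering, so the layers act in series and the equivalent K is the thickness-weighted harmonic mean.
Total thickness L = 13.0 + 11.3 + 5.97 = 30.27 m.
Σ(b_i/K_i) = 13.0/0.972 + 11.3/7.65 + 5.97/1.18 = 19.91 d.
K_eq = L / Σ(b_i/K_i) = 30.27 / 19.91 = 1.520 m/day.
Q = K_eq · A · (Δh/L) = 1.520 × 1300 × (15.8/30.27) = 1032 m³/day.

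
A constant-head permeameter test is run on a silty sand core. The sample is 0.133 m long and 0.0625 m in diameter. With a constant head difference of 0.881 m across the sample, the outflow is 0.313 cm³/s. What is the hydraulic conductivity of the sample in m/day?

1.33

Cross-sectional area A = π·(d/2)² = π × (0.0625/2)² = 0.003068 m².
Convert discharge: 0.313 cm³/s = 3.130e-07 m³/s.
Darcy's law rearranged: K = Q·L / (A·Δh) = 3.130e-07 × 0.133 / (0.003068 × 0.881) = 1.540e-05 m/s = 1.331 m/day.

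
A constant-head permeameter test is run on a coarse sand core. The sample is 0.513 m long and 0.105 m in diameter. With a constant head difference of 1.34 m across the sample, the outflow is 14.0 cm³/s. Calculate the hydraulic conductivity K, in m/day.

Cross-sectional area A = π·(d/2)² = π × (0.105/2)² = 0.008659 m².
Convert discharge: 14.0 cm³/s = 1.400e-05 m³/s.
Darcy's law rearranged: K = Q·L / (A·Δh) = 1.400e-05 × 0.513 / (0.008659 × 1.34) = 0.0006190 m/s = 53.48 m/day.

53.5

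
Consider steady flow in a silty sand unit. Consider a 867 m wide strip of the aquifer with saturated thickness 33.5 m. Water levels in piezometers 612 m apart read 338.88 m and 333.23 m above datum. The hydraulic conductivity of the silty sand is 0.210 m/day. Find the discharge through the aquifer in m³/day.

56.3

Cross-sectional area A = 867 × 33.5 = 29044 m².
Hydraulic gradient i = (338.88 − 333.23) / 612 = 5.65 / 612 = 0.009232.
Darcy's law: Q = K · A · i = 0.2100 × 29044 × 0.009232 = 56.31 m³/day.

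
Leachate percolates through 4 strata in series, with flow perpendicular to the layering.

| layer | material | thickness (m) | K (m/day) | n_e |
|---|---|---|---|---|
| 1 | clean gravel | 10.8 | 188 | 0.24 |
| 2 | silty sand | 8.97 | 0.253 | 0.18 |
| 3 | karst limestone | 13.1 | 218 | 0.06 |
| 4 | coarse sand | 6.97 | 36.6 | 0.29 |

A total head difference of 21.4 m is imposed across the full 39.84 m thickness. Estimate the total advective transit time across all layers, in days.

With flow normal to the layers, continuity requires the same specific discharge q through every layer.
Σ(b_i/K_i) = 10.8/188 + 8.97/0.253 + 13.1/218 + 6.97/36.6 = 35.76 d.
q = Δh / Σ(b_i/K_i) = 21.4 / 35.76 = 0.5984 m/day.
In each layer the seepage velocity is v_i = q/n_i, so the layer transit time is t_i = b_i·n_i / q:
  layer 1 (clean gravel): t_1 = 10.8 × 0.24 / 0.5984 = 4.332 d
  layer 2 (silty sand): t_2 = 8.97 × 0.18 / 0.5984 = 2.698 d
  layer 3 (karst limestone): t_3 = 13.1 × 0.06 / 0.5984 = 1.314 d
  layer 4 (coarse sand): t_4 = 6.97 × 0.29 / 0.5984 = 3.378 d
Total t = Σ t_i = 11.72 days.

11.7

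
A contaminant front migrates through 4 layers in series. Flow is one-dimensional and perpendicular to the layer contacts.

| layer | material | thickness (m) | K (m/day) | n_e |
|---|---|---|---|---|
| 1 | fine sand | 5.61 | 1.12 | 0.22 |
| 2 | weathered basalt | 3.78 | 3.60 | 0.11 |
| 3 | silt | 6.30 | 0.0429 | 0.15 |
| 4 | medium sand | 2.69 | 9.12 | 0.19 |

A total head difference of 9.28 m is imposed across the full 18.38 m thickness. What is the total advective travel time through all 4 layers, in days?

With flow normal to the layers, continuity requires the same specific discharge q through every layer.
Σ(b_i/K_i) = 5.61/1.12 + 3.78/3.60 + 6.30/0.0429 + 2.69/9.12 = 153.2 d.
q = Δh / Σ(b_i/K_i) = 9.28 / 153.2 = 0.06057 m/day.
In each layer the seepage velocity is v_i = q/n_i, so the layer transit time is t_i = b_i·n_i / q:
  layer 1 (fine sand): t_1 = 5.61 × 0.22 / 0.06057 = 20.38 d
  layer 2 (weathered basalt): t_2 = 3.78 × 0.11 / 0.06057 = 6.865 d
  layer 3 (silt): t_3 = 6.30 × 0.15 / 0.06057 = 15.60 d
  layer 4 (medium sand): t_4 = 2.69 × 0.19 / 0.06057 = 8.438 d
Total t = Σ t_i = 51.28 days.

51.3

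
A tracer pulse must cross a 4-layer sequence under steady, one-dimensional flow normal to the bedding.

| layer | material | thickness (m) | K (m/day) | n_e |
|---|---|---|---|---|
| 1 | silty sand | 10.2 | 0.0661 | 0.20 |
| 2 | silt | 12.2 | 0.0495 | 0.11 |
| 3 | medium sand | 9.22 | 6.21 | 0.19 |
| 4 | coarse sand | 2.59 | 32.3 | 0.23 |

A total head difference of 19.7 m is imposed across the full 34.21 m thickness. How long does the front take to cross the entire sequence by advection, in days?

With flow normal to the layers, continuity requires the same specific discharge q through every layer.
Σ(b_i/K_i) = 10.2/0.0661 + 12.2/0.0495 + 9.22/6.21 + 2.59/32.3 = 402.3 d.
q = Δh / Σ(b_i/K_i) = 19.7 / 402.3 = 0.04896 m/day.
In each layer the seepage velocity is v_i = q/n_i, so the layer transit time is t_i = b_i·n_i / q:
  layer 1 (silty sand): t_1 = 10.2 × 0.20 / 0.04896 = 41.66 d
  layer 2 (silt): t_2 = 12.2 × 0.11 / 0.04896 = 27.41 d
  layer 3 (medium sand): t_3 = 9.22 × 0.19 / 0.04896 = 35.78 d
  layer 4 (coarse sand): t_4 = 2.59 × 0.23 / 0.04896 = 12.17 d
Total t = Σ t_i = 117.0 days.

117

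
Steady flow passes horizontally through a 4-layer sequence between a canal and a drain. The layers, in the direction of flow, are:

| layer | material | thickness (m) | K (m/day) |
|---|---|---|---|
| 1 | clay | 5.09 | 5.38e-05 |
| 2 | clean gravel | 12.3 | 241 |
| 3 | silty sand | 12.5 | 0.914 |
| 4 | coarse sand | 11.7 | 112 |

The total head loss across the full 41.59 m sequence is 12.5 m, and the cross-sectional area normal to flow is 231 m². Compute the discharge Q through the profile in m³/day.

Flow is perpendicular to layering, so the layers act in series and the equivalent K is the thickness-weighted harmonic mean.
Total thickness L = 5.09 + 12.3 + 12.5 + 11.7 = 41.59 m.
Σ(b_i/K_i) = 5.09/5.38e-05 + 12.3/241 + 12.5/0.914 + 11.7/112 = 94623 d.
K_eq = L / Σ(b_i/K_i) = 41.59 / 94623 = 0.0004395 m/day.
Q = K_eq · A · (Δh/L) = 0.0004395 × 231 × (12.5/41.59) = 0.03052 m³/day.

0.0305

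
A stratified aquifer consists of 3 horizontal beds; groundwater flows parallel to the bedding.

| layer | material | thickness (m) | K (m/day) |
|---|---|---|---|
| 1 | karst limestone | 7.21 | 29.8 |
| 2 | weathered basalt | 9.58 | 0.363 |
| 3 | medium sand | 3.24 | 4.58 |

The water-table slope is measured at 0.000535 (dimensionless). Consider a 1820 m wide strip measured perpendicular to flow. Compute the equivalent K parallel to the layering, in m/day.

11.6

Flow is parallel to layering, so each bed carries its own Darcy discharge and the transmissivities add.
Σ(K_i·b_i) = 29.8×7.21 + 0.363×9.58 + 4.58×3.24 = 233.2 m²/day.
Total thickness b = 20.03 m, so K_eq = Σ(K_i·b_i)/b = 11.64 m/day.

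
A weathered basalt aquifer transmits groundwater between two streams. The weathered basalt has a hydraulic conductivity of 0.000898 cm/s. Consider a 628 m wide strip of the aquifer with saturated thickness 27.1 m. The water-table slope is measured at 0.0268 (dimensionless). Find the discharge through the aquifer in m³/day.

354

Convert K: 0.000898 cm/s × 864 = 0.7759 m/day.
Cross-sectional area A = 628 × 27.1 = 17019 m².
Hydraulic gradient i = 0.0268.
Darcy's law: Q = K · A · i = 0.7759 × 17019 × 0.02680 = 353.9 m³/day.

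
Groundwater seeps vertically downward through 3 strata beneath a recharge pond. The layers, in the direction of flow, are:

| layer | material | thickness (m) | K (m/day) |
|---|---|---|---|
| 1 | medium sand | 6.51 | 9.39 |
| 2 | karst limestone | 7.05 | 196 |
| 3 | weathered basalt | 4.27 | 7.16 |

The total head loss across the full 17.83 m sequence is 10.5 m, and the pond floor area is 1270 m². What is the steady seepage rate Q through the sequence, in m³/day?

Flow is perpendicular to layering, so the layers act in series and the equivalent K is the thickness-weighted harmonic mean.
Total thickness L = 6.51 + 7.05 + 4.27 = 17.83 m.
Σ(b_i/K_i) = 6.51/9.39 + 7.05/196 + 4.27/7.16 = 1.326 d.
K_eq = L / Σ(b_i/K_i) = 17.83 / 1.326 = 13.45 m/day.
Q = K_eq · A · (Δh/L) = 13.45 × 1270 × (10.5/17.83) = 10059 m³/day.

10100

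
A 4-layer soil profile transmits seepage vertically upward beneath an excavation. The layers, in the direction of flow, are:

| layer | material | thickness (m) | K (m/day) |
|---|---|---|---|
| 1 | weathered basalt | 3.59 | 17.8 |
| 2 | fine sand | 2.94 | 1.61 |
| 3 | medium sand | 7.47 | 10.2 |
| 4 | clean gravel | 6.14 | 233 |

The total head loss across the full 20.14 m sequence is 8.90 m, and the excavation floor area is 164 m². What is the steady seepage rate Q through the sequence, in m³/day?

524

Flow is perpendicular to layering, so the layers act in series and the equivalent K is the thickness-weighted harmonic mean.
Total thickness L = 3.59 + 2.94 + 7.47 + 6.14 = 20.14 m.
Σ(b_i/K_i) = 3.59/17.8 + 2.94/1.61 + 7.47/10.2 + 6.14/233 = 2.786 d.
K_eq = L / Σ(b_i/K_i) = 20.14 / 2.786 = 7.228 m/day.
Q = K_eq · A · (Δh/L) = 7.228 × 164 × (8.90/20.14) = 523.8 m³/day.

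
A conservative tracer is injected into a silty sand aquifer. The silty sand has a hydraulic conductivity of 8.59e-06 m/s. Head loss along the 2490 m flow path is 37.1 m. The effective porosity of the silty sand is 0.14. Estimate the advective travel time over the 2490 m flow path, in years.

86.3

Convert K: 8.59e-06 m/s × 86400 = 0.7422 m/day.
Hydraulic gradient i = Δh / L = 37.1 / 2490 = 0.01490.
Darcy flux q = K · i = 0.7422 × 0.01490 = 0.01106 m/day.
Seepage velocity v = q / n_e = 0.01106 / 0.14 = 0.07899 m/day.
Travel time t = L / v = 2490 / 0.07899 = 31524 days = 86.31 years.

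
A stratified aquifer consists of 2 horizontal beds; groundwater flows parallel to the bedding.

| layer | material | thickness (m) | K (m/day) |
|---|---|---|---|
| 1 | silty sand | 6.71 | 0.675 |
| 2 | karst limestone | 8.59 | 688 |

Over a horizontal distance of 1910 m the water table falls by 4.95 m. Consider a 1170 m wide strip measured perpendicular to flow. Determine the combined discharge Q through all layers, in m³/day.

Flow is parallel to layering, so each bed carries its own Darcy discharge and the transmissivities add.
Σ(K_i·b_i) = 0.675×6.71 + 688×8.59 = 5914 m²/day.
Hydraulic gradient i = Δh / L = 4.95 / 1910 = 0.002592.
Q = Σ(K_i·b_i) · W · i = 5914 × 1170 × 0.002592 = 17934 m³/day.

17900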